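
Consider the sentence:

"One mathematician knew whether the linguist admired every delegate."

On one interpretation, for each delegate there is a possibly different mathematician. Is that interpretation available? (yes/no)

No

That reading corresponds to *every delegate* > *one mathematician*.
*every delegate* sits inside the embedded question *whether the linguist admired every delegate*.
An indirect question is a wh-island; the filled [Spec,CP] blocks QR across the CP edge.
There is no licit LF on which *every delegate* c-commands *one mathematician*.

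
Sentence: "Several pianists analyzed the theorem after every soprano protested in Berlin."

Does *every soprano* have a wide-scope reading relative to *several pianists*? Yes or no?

No

*every soprano* sits inside the adjunct clause *after every soprano protested in Berlin*.
Scope out of an adjunct clause is unavailable: QR respects the adjunct-island constraint.
There is no licit LF on which *every soprano* c-commands *several pianists*.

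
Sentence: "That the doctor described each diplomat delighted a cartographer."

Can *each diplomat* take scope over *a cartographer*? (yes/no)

No

The target quantifier *each diplomat* is part of the sentential subject *that the doctor described each diplomat*.
Clausal subjects are scope islands; QR from inside the subject into the matrix is barred.
*each diplomat* is confined to the island and cannot take scope over *a cartographer*.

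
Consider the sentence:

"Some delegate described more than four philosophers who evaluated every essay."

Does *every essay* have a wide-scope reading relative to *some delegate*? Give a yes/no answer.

*every essay* sits inside the relative clause *who evaluated every essay* modifying *more than four philosophers*.
QR out of a relative clause is ruled out by the relative-clause island constraint.
There is no licit LF on which *every essay* c-commands *some delegate*.
(Only the surface reading survives: one fixed delegate with respect to all the relevant essays.)

No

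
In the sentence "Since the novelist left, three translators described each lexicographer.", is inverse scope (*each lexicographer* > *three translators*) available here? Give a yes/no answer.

Yes

The adjunct island is irrelevant here — *each lexicographer* and *three translators* are both in the matrix clause.
Since no island is crossed, the inverse ordering is licensed alongside surface scope.
So *each lexicographer* > *three translators* is among the available readings.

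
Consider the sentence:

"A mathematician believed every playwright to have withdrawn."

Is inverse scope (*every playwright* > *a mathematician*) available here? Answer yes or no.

Yes

*every playwright* is the subject of an ECM infinitive — the infinitival complement of an ECM verb is not a scope island, so *every playwright* can raise into the matrix clause.
No island intervenes, so both surface and inverse scope are derivable.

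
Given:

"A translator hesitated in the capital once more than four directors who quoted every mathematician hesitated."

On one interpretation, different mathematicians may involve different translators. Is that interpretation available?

No

The described interpretation is the *every mathematician* > *a translator* scoping.
The DP *every mathematician* is contained in the relative clause *who quoted every mathematician*, which is itself inside the adjunct *once more than four directors who quoted every mathematician hesitated*.
Two island boundaries intervene — the relative clause and the adjunct. Either alone would block QR.
So the wide-scope reading for *every mathematician* is blocked.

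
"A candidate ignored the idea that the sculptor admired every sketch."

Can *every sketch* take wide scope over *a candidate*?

No

*every sketch* is embedded in the complex NP *the idea that the sculptor admired every sketch*.
A that-clause complement to a noun is an island; QR cannot cross the NP boundary.
*every sketch* > *a candidate* would require crossing that boundary, which is illicit.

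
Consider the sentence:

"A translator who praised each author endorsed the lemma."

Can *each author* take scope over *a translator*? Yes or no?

No

*each author* is embedded in the relative clause *who praised each author*.
Relative clauses block scope extraction: QR cannot target a position outside the modified NP.
So the wide-scope reading for *each author* is blocked.
(Only the surface reading survives: one fixed translator with respect to all the relevant authors.)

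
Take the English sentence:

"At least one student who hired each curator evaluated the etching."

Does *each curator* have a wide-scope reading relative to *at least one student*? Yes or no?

No

The target quantifier *each curator* is part of the relative clause *who hired each curator*.
Relative clauses are scope islands: a quantifier cannot QR out of a relative clause to take scope in the matrix clause.
*each curator* is confined to the island and cannot take scope over *at least one student*.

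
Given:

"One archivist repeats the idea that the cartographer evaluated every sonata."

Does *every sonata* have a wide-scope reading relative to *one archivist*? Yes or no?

*every sonata* occurs within the complex NP *the idea that the cartographer evaluated every sonata*.
The Complex NP Constraint bars QR out of the complement clause of a noun.
*every sonata* > *one archivist* would require crossing that boundary, which is illicit.
(Only the surface reading survives: one fixed archivist with respect to all the relevant sonatas.)

No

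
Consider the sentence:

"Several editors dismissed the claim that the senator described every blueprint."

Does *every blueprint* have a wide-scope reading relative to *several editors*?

The DP *every blueprint* is contained in the complex NP *the claim that the senator described every blueprint*.
The Complex NP Constraint bars QR out of the complement clause of a noun.
So the wide-scope reading for *every blueprint* is blocked.

No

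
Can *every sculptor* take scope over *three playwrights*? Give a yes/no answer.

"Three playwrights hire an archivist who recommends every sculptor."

The DP *every sculptor* is contained in the relative clause *who recommends every sculptor* modifying *an archivist*.
The relative clause forms an island for QR, so the quantifier is confined to the head noun's restrictor.
So the wide-scope reading for *every sculptor* is blocked.

No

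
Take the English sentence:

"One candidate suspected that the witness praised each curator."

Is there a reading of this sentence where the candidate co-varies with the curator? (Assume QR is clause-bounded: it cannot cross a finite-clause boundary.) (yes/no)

The paraphrase describes the scope ordering *each curator* > *one candidate*.
*each curator* occurs within the finite complement clause *that the witness praised each curator*.
QR is clause-bounded, so the finite complement is a scope island for the embedded quantifier.
So the wide-scope reading for *each curator* is blocked.
(Only the surface reading survives: one fixed candidate with respect to all the relevant curators.)

No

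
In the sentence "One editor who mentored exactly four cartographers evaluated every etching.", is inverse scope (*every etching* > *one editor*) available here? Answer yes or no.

*every etching* is a matrix argument; only *one editor* is modified by the relative clause *who mentored exactly four cartographers*, so the RC island is irrelevant to the target quantifier.
Ordinary QR to a clause-peripheral position gives the wide-scope LF for the lower DP.

Yes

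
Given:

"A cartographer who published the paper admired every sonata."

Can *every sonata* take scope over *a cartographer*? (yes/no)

Yes

Although the sentence contains a relative clause (*who published the paper*), *every sonata* is outside it, in the matrix VP.
QR within a single clause is free, so the lower quantifier may take scope over the higher one.
Both orderings are possible: *a cartographer* > *every sonata* and *every sonata* > *a cartographer*.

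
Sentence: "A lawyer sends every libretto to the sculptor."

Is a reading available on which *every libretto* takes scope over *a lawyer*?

*every libretto* and *a lawyer* are in the same minimal clause.
Since no island is crossed, the inverse ordering is licensed alongside surface scope.

Yes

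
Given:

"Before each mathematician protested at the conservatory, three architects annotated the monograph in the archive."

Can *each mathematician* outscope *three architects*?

No

The target quantifier *each mathematician* is part of the adjunct clause *before each mathematician protested at the conservatory*.
Adjunct clauses are scope islands: a quantifier inside an adjunct cannot raise into the matrix clause.
So *each mathematician* cannot raise to a position above *three architects*.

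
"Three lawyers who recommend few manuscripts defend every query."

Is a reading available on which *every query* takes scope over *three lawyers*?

Yes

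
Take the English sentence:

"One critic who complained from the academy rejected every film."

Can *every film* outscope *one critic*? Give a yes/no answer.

Yes

Although the sentence contains a relative clause (*who complained from the academy*), *every film* is outside it, in the matrix VP.
With no island boundary between them, the object can take inverse scope over the subject via ordinary QR within the clause.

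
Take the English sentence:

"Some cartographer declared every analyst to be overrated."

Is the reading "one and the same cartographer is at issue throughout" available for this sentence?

Yes

The described interpretation is the *some cartographer* > *every analyst* scoping.
Nothing needs to raise for *some cartographer* > *every analyst*, so no island constraint is at stake.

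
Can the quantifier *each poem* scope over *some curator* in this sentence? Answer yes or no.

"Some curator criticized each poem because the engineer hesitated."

Although there is an adjunct clause, *each poem* is in the main clause, not inside the adjunct.
With no island boundary between them, the object can take inverse scope over the subject via ordinary QR within the clause.
Both orderings are possible: *some curator* > *each poem* and *each poem* > *some curator*.

Yes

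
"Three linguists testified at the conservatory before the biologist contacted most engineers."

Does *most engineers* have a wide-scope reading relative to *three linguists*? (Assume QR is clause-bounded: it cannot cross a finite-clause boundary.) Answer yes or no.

No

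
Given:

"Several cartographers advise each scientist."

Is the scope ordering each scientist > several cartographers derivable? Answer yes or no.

Yes

Both DPs are arguments of the same predicate; there is no clause or island boundary between them.
Clause-internal QR can adjoin the lower DP above the subject, yielding the inverse reading.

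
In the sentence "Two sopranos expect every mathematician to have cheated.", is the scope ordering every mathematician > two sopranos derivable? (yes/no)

This is an ECM construction: *every mathematician* is the infinitival subject, Case-marked by the matrix verb, and the infinitive is transparent for QR.
No island intervenes, so both surface and inverse scope are derivable.

Yes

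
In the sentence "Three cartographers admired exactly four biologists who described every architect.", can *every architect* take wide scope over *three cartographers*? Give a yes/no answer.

No

The target quantifier *every architect* is part of the relative clause *who described every architect* modifying *exactly four biologists*.
QR out of a relative clause is ruled out by the relative-clause island constraint.
*every architect* > *three cartographers* would require crossing that boundary, which is illicit.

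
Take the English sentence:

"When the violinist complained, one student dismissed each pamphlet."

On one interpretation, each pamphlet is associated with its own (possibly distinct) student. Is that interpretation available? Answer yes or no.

This is the *each pamphlet* > *one student* reading.
Although there is an adjunct clause, *each pamphlet* is in the main clause, not inside the adjunct.
Nothing blocks QR of the lower DP to a position above the higher one, so inverse scope is available.
So *each pamphlet* > *one student* is among the available readings.

Yes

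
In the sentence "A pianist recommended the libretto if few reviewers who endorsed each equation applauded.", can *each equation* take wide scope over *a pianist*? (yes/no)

*each equation* sits inside the relative clause *who endorsed each equation*, which is itself inside the adjunct *if few reviewers who endorsed each equation applauded*.
Two island boundaries intervene — the relative clause and the adjunct. Either alone would block QR.
So *each equation* cannot raise high enough to outscope *a pianist*; only the surface ordering *a pianist* > *each equation* is available.

No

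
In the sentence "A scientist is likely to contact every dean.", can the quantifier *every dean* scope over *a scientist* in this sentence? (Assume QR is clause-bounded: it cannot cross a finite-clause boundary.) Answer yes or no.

Yes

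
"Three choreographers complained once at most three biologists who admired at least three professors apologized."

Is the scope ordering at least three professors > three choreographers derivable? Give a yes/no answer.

No

*at least three professors* sits inside the relative clause *who admired at least three professors*, which is itself inside the adjunct *once at most three biologists who admired at least three professors apologized*.
Both the relative clause and the enclosing adjunct are scope islands; QR cannot cross either.
So *at least three professors* cannot raise high enough to outscope *three choreographers*; only the surface ordering *three choreographers* > *at least three professors* is available.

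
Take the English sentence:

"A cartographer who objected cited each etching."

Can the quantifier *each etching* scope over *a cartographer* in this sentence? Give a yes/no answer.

Although the sentence contains a relative clause (*who objected*), *each etching* is outside it, in the matrix VP.
QR within a single clause is free, so the lower quantifier may take scope over the higher one.

Yes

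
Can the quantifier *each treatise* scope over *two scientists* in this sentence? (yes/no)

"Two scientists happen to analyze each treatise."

Yes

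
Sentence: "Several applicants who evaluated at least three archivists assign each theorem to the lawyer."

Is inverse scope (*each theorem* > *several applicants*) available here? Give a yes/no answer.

Yes

The RC *who evaluated at least three archivists* is an island, but *each theorem* is not inside it — it is the matrix object, a clausemate of *several applicants*.
No island intervenes, so both surface and inverse scope are derivable.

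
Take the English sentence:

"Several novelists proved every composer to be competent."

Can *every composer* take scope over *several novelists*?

*every composer* is an ECM subject; ECM complements are not islands, and the embedded quantifier may take matrix scope.
QR within a single clause is free, so the lower quantifier may take scope over the higher one.

Yes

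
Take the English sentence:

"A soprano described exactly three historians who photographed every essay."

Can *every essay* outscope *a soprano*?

*every essay* sits inside the relative clause *who photographed every essay* modifying *exactly three historians*.
The relative clause forms an island for QR, so the quantifier is confined to the head noun's restrictor.
Hence only narrow scope for *every essay* (under *a soprano*) survives.
(Only the surface reading survives: one fixed soprano with respect to all the relevant essays.)

No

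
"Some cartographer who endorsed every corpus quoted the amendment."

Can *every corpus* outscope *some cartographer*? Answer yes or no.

The DP *every corpus* is contained in the relative clause *who endorsed every corpus*.
Relative clauses are scope islands: a quantifier cannot QR out of a relative clause to take scope in the matrix clause.
So the wide-scope reading for *every corpus* is blocked.

No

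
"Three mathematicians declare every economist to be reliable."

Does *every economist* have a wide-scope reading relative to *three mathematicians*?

Yes

ECM infinitives lack a CP barrier, so *every economist* can QR over the matrix subject *three mathematicians*.
QR within a single clause is free, so the lower quantifier may take scope over the higher one.
So *every economist* > *three mathematicians* is among the available readings.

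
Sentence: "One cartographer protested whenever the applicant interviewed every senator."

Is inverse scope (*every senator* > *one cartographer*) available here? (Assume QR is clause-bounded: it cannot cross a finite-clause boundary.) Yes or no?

No

*every senator* sits inside the adjunct clause *whenever the applicant interviewed every senator*.
Scope out of an adjunct clause is unavailable: QR respects the adjunct-island constraint.
There is no licit LF on which *every senator* c-commands *one cartographer*.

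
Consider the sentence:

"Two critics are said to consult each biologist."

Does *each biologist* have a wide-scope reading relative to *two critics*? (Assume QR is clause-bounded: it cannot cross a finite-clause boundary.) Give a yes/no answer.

Yes

Infinitival complements of raising predicates do not block QR; *each biologist* and *two critics* are effectively clausemates.
Ordinary QR to a clause-peripheral position gives the wide-scope LF for the lower DP.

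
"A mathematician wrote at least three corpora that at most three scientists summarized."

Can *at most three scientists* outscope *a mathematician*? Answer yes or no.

*at most three scientists* is embedded in the relative clause *that at most three scientists summarized* modifying *at least three corpora*.
Relative clauses are scope islands: a quantifier cannot QR out of a relative clause to take scope in the matrix clause.
So the wide-scope reading for *at most three scientists* is blocked.

No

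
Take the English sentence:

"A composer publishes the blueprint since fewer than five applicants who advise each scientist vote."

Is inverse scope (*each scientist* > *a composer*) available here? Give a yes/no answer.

No

The target quantifier *each scientist* is part of the relative clause *who advise each scientist*, which is itself inside the adjunct *since fewer than five applicants who advise each scientist vote*.
The quantifier would have to escape first the RC and then the adjunct — two independent island violations.
So *each scientist* cannot raise to a position above *a composer*.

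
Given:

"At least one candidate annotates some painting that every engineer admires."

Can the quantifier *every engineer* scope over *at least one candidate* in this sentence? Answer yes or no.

*every engineer* is embedded in the relative clause *that every engineer admires* modifying *some painting*.
QR out of a relative clause is ruled out by the relative-clause island constraint.
Hence only narrow scope for *every engineer* (under *at least one candidate*) survives.
(Only the surface reading survives: one fixed candidate with respect to all the relevant engineers.)

No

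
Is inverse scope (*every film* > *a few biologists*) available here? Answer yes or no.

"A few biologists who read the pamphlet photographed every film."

The relative clause *who read the pamphlet* modifies *a few biologists*, but *every film* is not inside that relative clause — it is an argument of the matrix verb.
Clause-internal QR can adjoin the lower DP above the subject, yielding the inverse reading.

Yes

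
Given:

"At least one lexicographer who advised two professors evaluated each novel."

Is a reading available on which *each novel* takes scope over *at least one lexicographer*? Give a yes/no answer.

The relative clause *who advised two professors* modifies *at least one lexicographer*, but *each novel* is not inside that relative clause — it is an argument of the matrix verb.
No island intervenes, so both surface and inverse scope are derivable.
The sentence is scopally ambiguous between *at least one lexicographer* > *each novel* and *each novel* > *at least one lexicographer*.

Yes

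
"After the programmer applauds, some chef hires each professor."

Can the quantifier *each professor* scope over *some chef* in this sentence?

Although there is an adjunct clause, *each professor* is in the main clause, not inside the adjunct.
With no island boundary between them, the object can take inverse scope over the subject via ordinary QR within the clause.
Both orderings are possible: *some chef* > *each professor* and *each professor* > *some chef*.

Yes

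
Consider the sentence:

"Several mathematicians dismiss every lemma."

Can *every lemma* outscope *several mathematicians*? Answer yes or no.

Both DPs are arguments of the same predicate; there is no clause or island boundary between them.
No island intervenes, so both surface and inverse scope are derivable.

Yes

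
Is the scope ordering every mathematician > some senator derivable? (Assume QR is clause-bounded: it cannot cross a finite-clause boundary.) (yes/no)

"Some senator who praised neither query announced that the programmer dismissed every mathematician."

No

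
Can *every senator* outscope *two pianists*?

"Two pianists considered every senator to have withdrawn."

Yes

*every senator* is the subject of an ECM infinitive — the infinitival complement of an ECM verb is not a scope island, so *every senator* can raise into the matrix clause.
No island intervenes, so both surface and inverse scope are derivable.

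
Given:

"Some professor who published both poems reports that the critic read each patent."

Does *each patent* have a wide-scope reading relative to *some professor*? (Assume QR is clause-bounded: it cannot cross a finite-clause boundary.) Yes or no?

No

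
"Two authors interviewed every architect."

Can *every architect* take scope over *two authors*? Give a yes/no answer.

Both DPs are arguments of the same predicate; there is no clause or island boundary between them.
QR within a single clause is free, so the lower quantifier may take scope over the higher one.

Yes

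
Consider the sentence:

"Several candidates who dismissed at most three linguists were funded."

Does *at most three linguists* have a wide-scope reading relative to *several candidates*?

No

*at most three linguists* sits inside the relative clause *who dismissed at most three linguists*.
QR out of a relative clause is ruled out by the relative-clause island constraint.
So the wide-scope reading for *at most three linguists* is blocked.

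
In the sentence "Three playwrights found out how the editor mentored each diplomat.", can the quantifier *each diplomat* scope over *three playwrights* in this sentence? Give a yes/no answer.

*each diplomat* is embedded in the embedded question *how the editor mentored each diplomat*.
QR across an interrogative CP boundary is ruled out as a wh-island violation.
The inverse ordering *each diplomat* > *three playwrights* is therefore underivable.

No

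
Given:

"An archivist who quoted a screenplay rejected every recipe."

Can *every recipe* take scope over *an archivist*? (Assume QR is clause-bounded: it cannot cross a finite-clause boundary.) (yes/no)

Yes

The RC *who quoted a screenplay* is an island, but *every recipe* is not inside it — it is the matrix object, a clausemate of *an archivist*.
Since no island is crossed, the inverse ordering is licensed alongside surface scope.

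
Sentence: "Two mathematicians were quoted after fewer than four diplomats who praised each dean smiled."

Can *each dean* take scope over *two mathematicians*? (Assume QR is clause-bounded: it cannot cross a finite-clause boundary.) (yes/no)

No

The target quantifier *each dean* is part of the relative clause *who praised each dean*, which is itself inside the adjunct *after fewer than four diplomats who praised each dean smiled*.
Two island boundaries intervene — the relative clause and the adjunct. Either alone would block QR.
The inverse ordering *each dean* > *two mathematicians* is therefore underivable.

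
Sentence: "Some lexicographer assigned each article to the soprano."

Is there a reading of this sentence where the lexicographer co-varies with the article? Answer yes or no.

Yes

The paraphrase describes the scope ordering *each article* > *some lexicographer*.
*each article* is the matrix object and *some lexicographer* the matrix subject; the two are clausemates.
No island intervenes, so both surface and inverse scope are derivable.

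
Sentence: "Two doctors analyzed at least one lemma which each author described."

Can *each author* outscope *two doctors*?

*each author* occurs within the relative clause *which each author described* modifying *at least one lemma*.
Quantifiers inside a relative clause are trapped there; the RC boundary blocks QR.
*each author* > *two doctors* would require crossing that boundary, which is illicit.

No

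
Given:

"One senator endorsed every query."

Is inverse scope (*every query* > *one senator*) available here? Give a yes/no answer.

*every query* is the matrix object and *one senator* the matrix subject; the two are clausemates.
Since no island is crossed, the inverse ordering is licensed alongside surface scope.

Yes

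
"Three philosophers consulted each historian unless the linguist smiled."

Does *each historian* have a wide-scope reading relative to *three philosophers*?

Yes

*each historian* is a matrix argument; the adjunct is an island but the target quantifier is outside it.
Clause-internal QR can adjoin the lower DP above the subject, yielding the inverse reading.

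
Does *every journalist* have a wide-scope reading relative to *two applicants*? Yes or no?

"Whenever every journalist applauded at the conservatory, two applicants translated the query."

The target quantifier *every journalist* is part of the adjunct clause *whenever every journalist applauded at the conservatory*.
Adjunct clauses are scope islands: a quantifier inside an adjunct cannot raise into the matrix clause.
The ordering *every journalist* > *two applicants* is therefore underivable.

No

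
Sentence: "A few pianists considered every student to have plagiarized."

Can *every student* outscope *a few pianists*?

Yes

This is an ECM construction: *every student* is the infinitival subject, Case-marked by the matrix verb, and the infinitive is transparent for QR.
Clause-internal QR can adjoin the lower DP above the subject, yielding the inverse reading.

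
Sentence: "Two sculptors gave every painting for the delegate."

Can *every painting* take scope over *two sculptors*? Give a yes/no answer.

Yes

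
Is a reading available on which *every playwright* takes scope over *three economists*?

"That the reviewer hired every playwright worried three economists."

No

The DP *every playwright* is contained in the sentential subject *that the reviewer hired every playwright*.
Sentential subjects are islands: a quantifier inside the subject clause cannot raise over the matrix predicate.
So *every playwright* cannot raise to a position above *three economists*.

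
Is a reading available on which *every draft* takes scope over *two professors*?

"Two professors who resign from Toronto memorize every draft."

Yes

The RC *who resign from Toronto* is an island, but *every draft* is not inside it — it is the matrix object, a clausemate of *two professors*.
With no island boundary between them, the object can take inverse scope over the subject via ordinary QR within the clause.
So *every draft* > *two professors* is among the available readings.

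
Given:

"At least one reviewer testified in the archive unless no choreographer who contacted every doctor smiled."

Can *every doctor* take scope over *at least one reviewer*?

No

*every doctor* is embedded in the relative clause *who contacted every doctor*, which is itself inside the adjunct *unless no choreographer who contacted every doctor smiled*.
Both the relative clause and the enclosing adjunct are scope islands; QR cannot cross either.
The inverse ordering *every doctor* > *at least one reviewer* is therefore underivable.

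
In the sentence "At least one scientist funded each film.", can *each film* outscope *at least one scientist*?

Yes

Both DPs are arguments of the same predicate; there is no clause or island boundary between them.
With no island boundary between them, the object can take inverse scope over the subject via ordinary QR within the clause.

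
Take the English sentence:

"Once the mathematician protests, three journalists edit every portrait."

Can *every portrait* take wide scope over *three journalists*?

Yes

Although there is an adjunct clause, *every portrait* is in the main clause, not inside the adjunct.
Ordinary QR to a clause-peripheral position gives the wide-scope LF for the lower DP.
The sentence is scopally ambiguous between *three journalists* > *every portrait* and *every portrait* > *three journalists*.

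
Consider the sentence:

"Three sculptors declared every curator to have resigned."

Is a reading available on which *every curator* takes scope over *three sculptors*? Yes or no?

Yes

ECM infinitives lack a CP barrier, so *every curator* can QR over the matrix subject *three sculptors*.
QR within a single clause is free, so the lower quantifier may take scope over the higher one.
The sentence is scopally ambiguous between *three sculptors* > *every curator* and *every curator* > *three sculptors*.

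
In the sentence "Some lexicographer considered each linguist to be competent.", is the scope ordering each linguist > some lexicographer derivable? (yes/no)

Yes

ECM infinitives lack a CP barrier, so *each linguist* can QR over the matrix subject *some lexicographer*.
Ordinary QR to a clause-peripheral position gives the wide-scope LF for the lower DP.
Both orderings are possible: *some lexicographer* > *each linguist* and *each linguist* > *some lexicographer*.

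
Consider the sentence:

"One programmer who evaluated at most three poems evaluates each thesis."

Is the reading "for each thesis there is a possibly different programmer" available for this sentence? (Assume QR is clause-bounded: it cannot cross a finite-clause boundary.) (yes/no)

Yes

That reading corresponds to *each thesis* > *one programmer*.
*each thesis* is a matrix argument; only *one programmer* is modified by the relative clause *who evaluated at most three poems*, so the RC island is irrelevant to the target quantifier.
Clause-internal QR can adjoin the lower DP above the subject, yielding the inverse reading.
The sentence is scopally ambiguous between *one programmer* > *each thesis* and *each thesis* > *one programmer*.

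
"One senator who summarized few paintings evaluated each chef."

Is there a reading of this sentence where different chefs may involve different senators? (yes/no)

Yes

This is the *each chef* > *one senator* reading.
Although the sentence contains a relative clause (*who summarized few paintings*), *each chef* is outside it, in the matrix VP.
Nothing blocks QR of the lower DP to a position above the higher one, so inverse scope is available.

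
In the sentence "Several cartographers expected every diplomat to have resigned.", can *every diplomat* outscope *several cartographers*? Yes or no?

*every diplomat* is an ECM subject; ECM complements are not islands, and the embedded quantifier may take matrix scope.
Since no island is crossed, the inverse ordering is licensed alongside surface scope.

Yes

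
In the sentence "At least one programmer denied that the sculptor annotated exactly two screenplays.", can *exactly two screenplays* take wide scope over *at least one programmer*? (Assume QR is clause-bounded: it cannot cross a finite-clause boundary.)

Structurally, *exactly two screenplays* is inside the finite complement clause *that the sculptor annotated exactly two screenplays*.
With QR restricted to its own tensed clause, the embedded quantifier cannot reach a matrix scope position.
There is no licit LF on which *exactly two screenplays* c-commands *at least one programmer*.

No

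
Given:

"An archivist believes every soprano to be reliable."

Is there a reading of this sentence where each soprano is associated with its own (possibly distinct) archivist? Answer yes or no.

Yes

The paraphrase describes the scope ordering *every soprano* > *an archivist*.
This is an ECM construction: *every soprano* is the infinitival subject, Case-marked by the matrix verb, and the infinitive is transparent for QR.
Clause-internal QR can adjoin the lower DP above the subject, yielding the inverse reading.
So *every soprano* > *an archivist* is among the available readings.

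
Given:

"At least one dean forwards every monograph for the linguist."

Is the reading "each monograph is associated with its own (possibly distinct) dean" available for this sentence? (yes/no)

This is the *every monograph* > *at least one dean* reading.
*every monograph* is the matrix object and *at least one dean* the matrix subject; the two are clausemates.
Ordinary QR to a clause-peripheral position gives the wide-scope LF for the lower DP.
Both orderings are possible: *at least one dean* > *every monograph* and *every monograph* > *at least one dean*.

Yes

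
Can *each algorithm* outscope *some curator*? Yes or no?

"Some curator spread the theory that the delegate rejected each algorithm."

No

*each algorithm* sits inside the complex NP *the theory that the delegate rejected each algorithm*.
A that-clause complement to a noun is an island; QR cannot cross the NP boundary.
Hence only narrow scope for *each algorithm* (under *some curator*) survives.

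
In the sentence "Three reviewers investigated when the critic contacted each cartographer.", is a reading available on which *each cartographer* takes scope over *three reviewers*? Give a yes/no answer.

No

*each cartographer* is embedded in the embedded question *when the critic contacted each cartographer*.
The wh-island constraint blocks QR out of an embedded interrogative.
*each cartographer* > *three reviewers* would require crossing that boundary, which is illicit.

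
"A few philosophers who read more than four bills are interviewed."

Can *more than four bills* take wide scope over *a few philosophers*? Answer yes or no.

Structurally, *more than four bills* is inside the relative clause *who read more than four bills*.
Relative clauses are scope islands: a quantifier cannot QR out of a relative clause to take scope in the matrix clause.
So *more than four bills* cannot raise to a position above *a few philosophers*.

No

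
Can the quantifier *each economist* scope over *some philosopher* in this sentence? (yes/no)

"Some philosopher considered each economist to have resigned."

Yes

ECM infinitives lack a CP barrier, so *each economist* can QR over the matrix subject *some philosopher*.
Ordinary QR to a clause-peripheral position gives the wide-scope LF for the lower DP.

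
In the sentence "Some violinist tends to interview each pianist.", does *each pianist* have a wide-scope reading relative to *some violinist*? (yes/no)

Yes

Raising constructions are monoclausal for scope purposes; *each pianist* is not separated from *some violinist* by any island.
Ordinary QR to a clause-peripheral position gives the wide-scope LF for the lower DP.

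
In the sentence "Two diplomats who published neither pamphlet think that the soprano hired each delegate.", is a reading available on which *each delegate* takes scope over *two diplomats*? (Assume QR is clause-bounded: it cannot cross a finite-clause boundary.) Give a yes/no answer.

*each delegate* is embedded in the finite complement clause *that the soprano hired each delegate*.
Finite CP is the ceiling for QR here, by assumption.
Hence only narrow scope for *each delegate* (under *two diplomats*) survives.

No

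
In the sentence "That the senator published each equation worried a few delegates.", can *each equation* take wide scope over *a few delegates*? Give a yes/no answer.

*each equation* occurs within the sentential subject *that the senator published each equation*.
The subject-island constraint blocks QR out of a clausal subject.
*each equation* > *a few delegates* would require crossing that boundary, which is illicit.

No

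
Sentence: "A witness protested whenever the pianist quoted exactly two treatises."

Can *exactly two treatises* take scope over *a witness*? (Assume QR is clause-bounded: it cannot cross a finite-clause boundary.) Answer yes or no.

No

The DP *exactly two treatises* is contained in the adjunct clause *whenever the pianist quoted exactly two treatises*.
Adverbial clauses are not L-marked, so they are barriers for QR — the quantifier cannot escape the adjunct.
Hence only narrow scope for *exactly two treatises* (under *a witness*) survives.
(Only the surface reading survives: one fixed witness with respect to all the relevant treatises.)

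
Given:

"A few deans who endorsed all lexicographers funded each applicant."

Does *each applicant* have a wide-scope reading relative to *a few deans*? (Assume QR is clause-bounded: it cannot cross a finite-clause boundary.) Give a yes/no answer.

Yes

*each applicant* sits in the matrix clause, not in the relative clause on *a few deans*.
Nothing blocks QR of the lower DP to a position above the higher one, so inverse scope is available.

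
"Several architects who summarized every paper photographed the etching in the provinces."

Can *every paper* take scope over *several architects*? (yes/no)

*every paper* sits inside the relative clause *who summarized every paper*.
Relative clauses are scope islands: a quantifier cannot QR out of a relative clause to take scope in the matrix clause.
So *every paper* cannot raise to a position above *several architects*.

No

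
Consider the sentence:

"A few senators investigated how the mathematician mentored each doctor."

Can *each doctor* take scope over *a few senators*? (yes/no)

The target quantifier *each doctor* is part of the embedded question *how the mathematician mentored each doctor*.
An indirect question is a wh-island; the filled [Spec,CP] blocks QR across the CP edge.
So *each doctor* cannot raise to a position above *a few senators*.

No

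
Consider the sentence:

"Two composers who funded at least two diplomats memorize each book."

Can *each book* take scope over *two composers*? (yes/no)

The relative clause *who funded at least two diplomats* modifies *two composers*, but *each book* is not inside that relative clause — it is an argument of the matrix verb.
Since no island is crossed, the inverse ordering is licensed alongside surface scope.

Yes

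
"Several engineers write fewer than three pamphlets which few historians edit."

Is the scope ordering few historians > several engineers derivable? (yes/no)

No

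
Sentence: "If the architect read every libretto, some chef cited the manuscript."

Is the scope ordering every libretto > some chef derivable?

No

*every libretto* occurs within the adjunct clause *if the architect read every libretto*.
Adverbial clauses are not L-marked, so they are barriers for QR — the quantifier cannot escape the adjunct.
So the wide-scope reading for *every libretto* is blocked.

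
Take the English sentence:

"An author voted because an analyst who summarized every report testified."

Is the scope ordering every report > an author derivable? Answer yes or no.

*every report* occurs within the relative clause *who summarized every report*, which is itself inside the adjunct *because an analyst who summarized every report testified*.
Nested islands: the RC island is itself inside an adjunct island, so wide scope is doubly excluded.
The inverse ordering *every report* > *an author* is therefore underivable.

No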